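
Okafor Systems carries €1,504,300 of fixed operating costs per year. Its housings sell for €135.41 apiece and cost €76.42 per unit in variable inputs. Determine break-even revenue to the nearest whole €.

Contribution margin per unit = €135.41 − €76.42 = €58.99, a CM ratio of €58.99 ÷ €135.41 = 0.4356.
Break-even sales = FC ÷ CM ratio = €1,504,300 × €135.41 / €58.99 = €3,453,081.

€3,453,081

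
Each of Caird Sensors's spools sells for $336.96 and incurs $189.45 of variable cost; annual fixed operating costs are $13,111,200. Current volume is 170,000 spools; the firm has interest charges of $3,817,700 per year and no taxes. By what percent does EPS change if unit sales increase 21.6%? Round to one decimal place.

Contribution at this volume is 170,000 × $147.51 = $25,076,700.00.
Operating income = contribution − fixed costs = $25,076,700.00 − $13,111,200 = $11,965,500.00.
Interest = $3,817,700.00, so EBIT − I = $8,147,800.00.
DCL = total CM / (EBIT − I) = $25,076,700.00 / $8,147,800.00 = 3.0777.
%ΔEPS = DCL × %ΔSales = 3.0777 × +21.6% = +66.5%.

+66.5%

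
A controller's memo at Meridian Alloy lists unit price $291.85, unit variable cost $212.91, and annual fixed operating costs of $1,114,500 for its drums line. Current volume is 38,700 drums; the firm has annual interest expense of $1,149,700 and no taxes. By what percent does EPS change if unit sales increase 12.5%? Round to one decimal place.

At 38,700 units, contribution = 38,700 × $78.94 = $3,054,978.00.
Subtracting fixed costs: EBIT = $3,054,978.00 − $1,114,500 = $1,940,478.00.
Interest = $1,149,700.00, so EBIT − I = $790,778.00.
Degree of combined leverage = contribution ÷ (EBIT − I) = $3,054,978.00 ÷ $790,778.00 = 3.8633.
EPS therefore changes by 3.8633 × (+12.5%) = +48.3%.

+48.3%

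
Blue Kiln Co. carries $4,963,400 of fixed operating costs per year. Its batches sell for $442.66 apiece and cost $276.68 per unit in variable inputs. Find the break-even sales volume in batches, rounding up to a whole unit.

29,904 batches

Each unit contributes $442.66 − $276.68 = $165.98.
Break-even volume = fixed costs ÷ CM per unit = $4,963,400 ÷ $165.98 = 29,903.60, so 29,904 batches.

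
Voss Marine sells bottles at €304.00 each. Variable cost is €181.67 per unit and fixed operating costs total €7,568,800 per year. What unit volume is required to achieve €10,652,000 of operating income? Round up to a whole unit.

148,948 bottles

Each unit contributes €304.00 − €181.67 = €122.33.
Required volume = (fixed costs + target profit) ÷ CM = (€7,568,800 + €10,652,000) ÷ €122.33 = 148,947.93, so 148,948 bottles.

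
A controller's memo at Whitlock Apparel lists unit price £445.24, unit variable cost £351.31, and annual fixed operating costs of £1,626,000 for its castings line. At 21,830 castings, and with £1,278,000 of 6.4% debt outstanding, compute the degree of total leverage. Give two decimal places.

5.98

At 21,830 units, contribution = 21,830 × £93.93 = £2,050,491.90.
Subtracting fixed costs: EBIT = £2,050,491.90 − £1,626,000 = £424,491.90. Interest = £81,792.00.
DOL = £2,050,491.90 ÷ £424,491.90 = 4.8305; DFL = £424,491.90 ÷ £342,699.90 = 1.2387.
Combined leverage = 4.8305 × 1.2387 = 5.9835.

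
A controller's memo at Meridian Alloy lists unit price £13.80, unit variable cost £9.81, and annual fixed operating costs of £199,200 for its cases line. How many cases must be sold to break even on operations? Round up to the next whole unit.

Each unit contributes £13.80 − £9.81 = £3.99.
Units to break even: £199,200 ÷ £3.99 = 49,924.81, rounded up to 49,925.

49,925 cases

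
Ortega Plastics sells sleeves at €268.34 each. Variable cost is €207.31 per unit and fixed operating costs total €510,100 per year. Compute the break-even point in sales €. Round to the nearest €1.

€2,242,835

Contribution margin per unit = €268.34 − €207.31 = €61.03, a CM ratio of €61.03 ÷ €268.34 = 0.2274.
Break-even revenue = fixed costs × price ÷ CM = €510,100 × €268.34 ÷ €61.03 = €2,242,835.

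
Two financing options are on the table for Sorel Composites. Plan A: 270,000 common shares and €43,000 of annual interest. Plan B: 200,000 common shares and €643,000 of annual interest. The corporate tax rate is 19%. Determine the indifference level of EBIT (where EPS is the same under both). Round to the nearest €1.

Set EPS_A = EPS_B: (EBIT − €43,000)(1 − 0.19) ÷ 270,000 = (EBIT − €643,000)(1 − 0.19) ÷ 200,000.
Cancelling (1 − t) and cross-multiplying: 200,000·(EBIT − 43,000) = 270,000·(EBIT − 643,000).
Solving, EBIT = (643,000·270,000 − 43,000·200,000) / (270,000 − 200,000) = 165,010,000,000 / 70,000 = 2,357,285.71.

€2,357,286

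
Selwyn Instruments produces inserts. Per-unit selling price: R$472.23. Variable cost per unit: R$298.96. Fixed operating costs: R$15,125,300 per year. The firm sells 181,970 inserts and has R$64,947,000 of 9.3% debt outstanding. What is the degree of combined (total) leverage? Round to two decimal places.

3.04

Contribution at this volume is 181,970 × R$173.27 = R$31,529,941.90.
EBIT = R$31,529,941.90 − R$15,125,300 = R$16,404,641.90. Interest = R$6,040,071.00.
DOL = R$31,529,941.90 ÷ R$16,404,641.90 = 1.9220; DFL = R$16,404,641.90 ÷ R$10,364,570.90 = 1.5828.
DCL = DOL × DFL = 1.9220 × 1.5828 = 3.0421.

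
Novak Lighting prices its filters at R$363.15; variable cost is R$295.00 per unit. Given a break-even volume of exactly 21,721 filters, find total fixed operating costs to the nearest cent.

Contribution margin per unit = R$363.15 − R$295.00 = R$68.15.
Fixed costs = break-even units × CM = 21,721 × R$68.15 = R$1,480,286.15.

R$1,480,286.15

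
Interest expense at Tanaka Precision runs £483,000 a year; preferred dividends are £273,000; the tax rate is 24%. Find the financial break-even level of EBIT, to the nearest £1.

£842,211

Preferred dividends are paid after tax, so their pre-tax equivalent is £273,000 ÷ (1 − 0.24) = £359,210.53.
Financial break-even EBIT = interest + D_p ÷ (1 − t) = £483,000 + £359,210.53 = £842,210.53.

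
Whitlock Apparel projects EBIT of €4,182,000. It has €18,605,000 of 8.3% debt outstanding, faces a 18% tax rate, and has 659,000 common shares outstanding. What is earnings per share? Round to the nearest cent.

Pre-tax income = €4,182,000 − €1,544,215.00 = €2,637,785.00.
Net income = €2,637,785.00 × (1 − 0.18) = €2,162,983.70.
EPS = €2,162,983.70 ÷ 659,000 = €3.28.

€3.28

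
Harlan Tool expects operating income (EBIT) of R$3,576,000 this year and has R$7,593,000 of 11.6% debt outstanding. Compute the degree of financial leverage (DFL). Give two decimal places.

1.33

Interest = R$880,788.00.
DFL = EBIT ÷ (EBIT − I) = R$3,576,000 ÷ (R$3,576,000 − R$880,788.00) = R$3,576,000 ÷ R$2,695,212.00 = 1.3268.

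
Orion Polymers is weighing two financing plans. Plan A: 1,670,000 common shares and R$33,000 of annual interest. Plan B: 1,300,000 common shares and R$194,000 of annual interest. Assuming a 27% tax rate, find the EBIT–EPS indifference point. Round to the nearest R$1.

At indifference, (EBIT − 33,000)(1 − t)/1,670,000 = (EBIT − 194,000)(1 − t)/1,300,000.
The (1 − t) factor cancels: (EBIT − 33,000) × 1,300,000 = (EBIT − 194,000) × 1,670,000.
Solving, EBIT = (194,000·1,670,000 − 33,000·1,300,000) / (1,670,000 − 1,300,000) = 281,080,000,000 / 370,000 = 759,675.68.

R$759,676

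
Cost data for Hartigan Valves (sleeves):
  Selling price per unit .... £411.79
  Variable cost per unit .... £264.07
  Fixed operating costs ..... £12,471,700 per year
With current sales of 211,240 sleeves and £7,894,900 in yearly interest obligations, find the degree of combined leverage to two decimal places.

2.88

At 211,240 units, contribution = 211,240 × £147.72 = £31,204,372.80.
EBIT = £31,204,372.80 − £12,471,700 = £18,732,672.80. Interest = £7,894,900.00, so EBIT − I = £10,837,772.80.
DCL = contribution ÷ (EBIT − I) = £31,204,372.80 ÷ £10,837,772.80 = 2.8792.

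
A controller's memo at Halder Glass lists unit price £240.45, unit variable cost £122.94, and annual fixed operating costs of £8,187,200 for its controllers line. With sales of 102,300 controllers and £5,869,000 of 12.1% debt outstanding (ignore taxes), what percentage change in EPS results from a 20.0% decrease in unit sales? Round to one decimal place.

-77.0%

Total contribution margin = 102,300 × £117.51 = £12,021,273.00.
Subtracting fixed costs: EBIT = £12,021,273.00 − £8,187,200 = £3,834,073.00.
Interest = £710,149.00, so EBIT − I = £3,123,924.00.
DCL = total CM / (EBIT − I) = £12,021,273.00 / £3,123,924.00 = 3.8481.
EPS therefore changes by 3.8481 × (-20.0%) = -77.0%.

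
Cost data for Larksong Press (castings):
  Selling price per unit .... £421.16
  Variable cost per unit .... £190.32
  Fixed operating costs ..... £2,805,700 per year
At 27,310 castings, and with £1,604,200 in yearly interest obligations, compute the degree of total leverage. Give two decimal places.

Contribution at this volume is 27,310 × £230.84 = £6,304,240.40.
Subtracting fixed costs: EBIT = £6,304,240.40 − £2,805,700 = £3,498,540.40. Interest = £1,604,200.00.
DOL = £6,304,240.40 ÷ £3,498,540.40 = 1.8020; DFL = £3,498,540.40 ÷ £1,894,340.40 = 1.8468.
Combined leverage = 1.8020 × 1.8468 = 3.3279.

3.33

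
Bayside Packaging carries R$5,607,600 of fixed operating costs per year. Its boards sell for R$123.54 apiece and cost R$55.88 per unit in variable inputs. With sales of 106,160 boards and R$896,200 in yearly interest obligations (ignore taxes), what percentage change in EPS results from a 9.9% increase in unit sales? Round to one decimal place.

+104.7%

Total contribution margin = 106,160 × R$67.66 = R$7,182,785.60.
EBIT = R$7,182,785.60 − R$5,607,600 = R$1,575,185.60.
Interest = R$896,200.00, so EBIT − I = R$678,985.60.
Degree of combined leverage = contribution ÷ (EBIT − I) = R$7,182,785.60 ÷ R$678,985.60 = 10.5787.
EPS therefore changes by 10.5787 × (+9.9%) = +104.7%.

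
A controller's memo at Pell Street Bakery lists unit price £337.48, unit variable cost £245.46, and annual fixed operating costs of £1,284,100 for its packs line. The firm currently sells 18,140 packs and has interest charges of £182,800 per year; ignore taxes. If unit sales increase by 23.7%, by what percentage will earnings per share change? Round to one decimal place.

+195.5%

Total contribution margin = 18,140 × £92.02 = £1,669,242.80.
Subtracting fixed costs: EBIT = £1,669,242.80 − £1,284,100 = £385,142.80.
Interest = £182,800.00, so EBIT − I = £202,342.80.
Degree of combined leverage = contribution ÷ (EBIT − I) = £1,669,242.80 ÷ £202,342.80 = 8.2496.
EPS therefore changes by 8.2496 × (+23.7%) = +195.5%.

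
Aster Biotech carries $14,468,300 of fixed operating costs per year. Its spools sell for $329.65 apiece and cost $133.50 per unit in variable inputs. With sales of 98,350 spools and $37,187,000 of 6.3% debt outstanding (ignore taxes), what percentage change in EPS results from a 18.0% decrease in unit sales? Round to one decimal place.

Total contribution margin = 98,350 × $196.15 = $19,291,352.50.
Operating income = contribution − fixed costs = $19,291,352.50 − $14,468,300 = $4,823,052.50.
Interest = $2,342,781.00, so EBIT − I = $2,480,271.50.
DCL = total CM / (EBIT − I) = $19,291,352.50 / $2,480,271.50 = 7.7779.
%ΔEPS = DCL × %ΔSales = 7.7779 × -18.0% = -140.0%.

-140.0%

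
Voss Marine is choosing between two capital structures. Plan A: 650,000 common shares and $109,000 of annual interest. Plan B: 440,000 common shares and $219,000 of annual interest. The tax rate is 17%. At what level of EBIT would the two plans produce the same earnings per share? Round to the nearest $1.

Set EPS_A = EPS_B: (EBIT − $109,000)(1 − 0.17) ÷ 650,000 = (EBIT − $219,000)(1 − 0.17) ÷ 440,000.
The (1 − t) factor cancels: (EBIT − 109,000) × 440,000 = (EBIT − 219,000) × 650,000.
EBIT × (650,000 − 440,000) = 219,000 × 650,000 − 109,000 × 440,000 = 94,390,000,000, so EBIT = 94,390,000,000 ÷ 210,000 = 449,476.19.

$449,476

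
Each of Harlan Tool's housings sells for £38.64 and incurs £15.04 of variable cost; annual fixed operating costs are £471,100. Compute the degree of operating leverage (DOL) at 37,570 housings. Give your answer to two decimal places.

Total contribution margin = 37,570 × £23.60 = £886,652.00.
Subtracting fixed costs: EBIT = £886,652.00 − £471,100 = £415,552.00.
DOL = contribution ÷ EBIT = £886,652.00 ÷ £415,552.00 = 2.1337.

2.13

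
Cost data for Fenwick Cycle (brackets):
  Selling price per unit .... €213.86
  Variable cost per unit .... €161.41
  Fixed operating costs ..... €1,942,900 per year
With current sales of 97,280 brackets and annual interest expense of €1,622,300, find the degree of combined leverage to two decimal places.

3.32

At 97,280 units, contribution = 97,280 × €52.45 = €5,102,336.00.
EBIT = €5,102,336.00 − €1,942,900 = €3,159,436.00. Interest = €1,622,300.00, so EBIT − I = €1,537,136.00.
DCL = contribution ÷ (EBIT − I) = €5,102,336.00 ÷ €1,537,136.00 = 3.3194.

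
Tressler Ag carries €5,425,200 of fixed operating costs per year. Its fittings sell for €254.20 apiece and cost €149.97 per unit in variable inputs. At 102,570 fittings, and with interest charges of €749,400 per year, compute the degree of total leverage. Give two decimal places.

Contribution at this volume is 102,570 × €104.23 = €10,690,871.10.
Subtracting fixed costs: EBIT = €10,690,871.10 − €5,425,200 = €5,265,671.10. Interest = €749,400.00.
DOL = €10,690,871.10 ÷ €5,265,671.10 = 2.0303; DFL = €5,265,671.10 ÷ €4,516,271.10 = 1.1659.
Combined leverage = 2.0303 × 1.1659 = 2.3671.

2.37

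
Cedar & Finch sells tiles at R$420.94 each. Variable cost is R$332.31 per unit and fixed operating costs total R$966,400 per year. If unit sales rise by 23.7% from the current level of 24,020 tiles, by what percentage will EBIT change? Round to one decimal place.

At 24,020 units, contribution = 24,020 × R$88.63 = R$2,128,892.60.
EBIT = R$2,128,892.60 − R$966,400 = R$1,162,492.60.
Degree of operating leverage = R$2,128,892.60 / R$1,162,492.60 = 1.8313.
%ΔEBIT = DOL × %ΔSales = 1.8313 × +23.7% = +43.4%.

+43.4%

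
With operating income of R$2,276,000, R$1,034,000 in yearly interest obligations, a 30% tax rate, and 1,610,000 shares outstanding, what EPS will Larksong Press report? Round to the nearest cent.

R$0.54

Pre-tax income = R$2,276,000 − R$1,034,000.00 = R$1,242,000.00.
Net income = R$1,242,000.00 × (1 − 0.30) = R$869,400.00.
Per share: R$869,400.00 / 1,610,000 shares = R$0.54.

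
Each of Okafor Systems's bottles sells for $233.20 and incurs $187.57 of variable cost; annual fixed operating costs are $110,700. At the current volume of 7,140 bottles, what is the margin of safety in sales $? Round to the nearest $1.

$1,099,297

Each unit contributes $233.20 − $187.57 = $45.63. Break-even units = $110,700 ÷ $45.63 = 2,426.04; break-even revenue = 2,426.04 × $233.20 = $565,751.48.
Actual sales revenue = 7,140 × $233.20 = $1,665,048.00.
Margin of safety = $1,665,048.00 − $565,751.48 = $1,099,297.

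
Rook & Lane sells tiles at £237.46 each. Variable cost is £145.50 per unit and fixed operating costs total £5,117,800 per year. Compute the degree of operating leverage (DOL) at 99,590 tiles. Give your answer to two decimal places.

Total contribution margin = 99,590 × £91.96 = £9,158,296.40.
Subtracting fixed costs: EBIT = £9,158,296.40 − £5,117,800 = £4,040,496.40.
So DOL = total CM / EBIT = £9,158,296.40 / £4,040,496.40 = 2.2666.

2.27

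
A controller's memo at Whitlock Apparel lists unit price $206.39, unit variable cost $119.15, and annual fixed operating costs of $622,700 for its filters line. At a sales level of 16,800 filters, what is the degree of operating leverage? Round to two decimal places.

Contribution at this volume is 16,800 × $87.24 = $1,465,632.00.
Operating income = contribution − fixed costs = $1,465,632.00 − $622,700 = $842,932.00.
Degree of operating leverage = $1,465,632.00 / $842,932.00 = 1.7387.

1.74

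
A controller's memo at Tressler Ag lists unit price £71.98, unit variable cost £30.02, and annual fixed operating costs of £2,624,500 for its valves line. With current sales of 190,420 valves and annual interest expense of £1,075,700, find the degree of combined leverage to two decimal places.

1.86

At 190,420 units, contribution = 190,420 × £41.96 = £7,990,023.20.
EBIT = £7,990,023.20 − £2,624,500 = £5,365,523.20. Interest = £1,075,700.00.
DOL = £7,990,023.20 ÷ £5,365,523.20 = 1.4891; DFL = £5,365,523.20 ÷ £4,289,823.20 = 1.2508.
DCL = DOL × DFL = 1.4891 × 1.2508 = 1.8626.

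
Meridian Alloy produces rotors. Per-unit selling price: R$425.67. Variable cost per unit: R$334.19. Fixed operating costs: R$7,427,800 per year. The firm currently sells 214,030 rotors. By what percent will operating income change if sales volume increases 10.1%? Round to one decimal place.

+16.3%

Total contribution margin = 214,030 × R$91.48 = R$19,579,464.40.
Subtracting fixed costs: EBIT = R$19,579,464.40 − R$7,427,800 = R$12,151,664.40.
So DOL = total CM / EBIT = R$19,579,464.40 / R$12,151,664.40 = 1.6113.
%ΔEBIT = DOL × %ΔSales = 1.6113 × +10.1% = +16.3%.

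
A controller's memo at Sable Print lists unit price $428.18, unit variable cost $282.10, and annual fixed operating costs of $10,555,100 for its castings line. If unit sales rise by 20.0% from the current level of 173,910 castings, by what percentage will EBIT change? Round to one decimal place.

At 173,910 units, contribution = 173,910 × $146.08 = $25,404,772.80.
EBIT = $25,404,772.80 − $10,555,100 = $14,849,672.80.
So DOL = total CM / EBIT = $25,404,772.80 / $14,849,672.80 = 1.7108.
Operating income changes by 1.7108 × +20.0% = +34.2%.

+34.2%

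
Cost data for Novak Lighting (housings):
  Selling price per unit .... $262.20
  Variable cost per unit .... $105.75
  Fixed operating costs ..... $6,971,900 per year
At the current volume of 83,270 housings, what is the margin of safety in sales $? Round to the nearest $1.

$10,148,944

Unit CM = price − variable cost = $262.20 − $105.75 = $156.45. Break-even units = $6,971,900 ÷ $156.45 = 44,563.12; break-even revenue = 44,563.12 × $262.20 = $11,684,449.86.
Actual sales revenue = 83,270 × $262.20 = $21,833,394.00.
Margin of safety = $21,833,394.00 − $11,684,449.86 = $10,148,944.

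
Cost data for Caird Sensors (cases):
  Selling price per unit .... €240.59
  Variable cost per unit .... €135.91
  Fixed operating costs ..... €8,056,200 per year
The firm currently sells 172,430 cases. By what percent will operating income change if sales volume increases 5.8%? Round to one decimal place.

Total contribution margin = 172,430 × €104.68 = €18,049,972.40.
EBIT = €18,049,972.40 − €8,056,200 = €9,993,772.40.
So DOL = total CM / EBIT = €18,049,972.40 / €9,993,772.40 = 1.8061.
So EBIT moves 1.8061 × (+5.8%) = +10.5%.

+10.5%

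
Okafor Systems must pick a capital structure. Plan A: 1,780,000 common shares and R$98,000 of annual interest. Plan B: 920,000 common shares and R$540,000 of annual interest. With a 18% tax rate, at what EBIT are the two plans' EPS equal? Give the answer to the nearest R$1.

At indifference, (EBIT − 98,000)(1 − t)/1,780,000 = (EBIT − 540,000)(1 − t)/920,000.
Cancelling (1 − t) and cross-multiplying: 920,000·(EBIT − 98,000) = 1,780,000·(EBIT − 540,000).
Solving, EBIT = (540,000·1,780,000 − 98,000·920,000) / (1,780,000 − 920,000) = 871,040,000,000 / 860,000 = 1,012,837.21.

R$1,012,837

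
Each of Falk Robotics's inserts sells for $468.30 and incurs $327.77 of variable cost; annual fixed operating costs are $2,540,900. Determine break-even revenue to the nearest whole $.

CM per unit = $468.30 − $327.77 = $140.53; CM ratio = $140.53 / $468.30 = 0.3001.
Break-even sales = FC ÷ CM ratio = $2,540,900 × $468.30 / $140.53 = $8,467,256.

$8,467,256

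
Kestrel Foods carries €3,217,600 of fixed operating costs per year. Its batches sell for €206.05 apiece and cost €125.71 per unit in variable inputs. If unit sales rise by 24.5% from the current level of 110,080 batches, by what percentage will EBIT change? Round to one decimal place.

+38.5%

Contribution at this volume is 110,080 × €80.34 = €8,843,827.20.
Operating income = contribution − fixed costs = €8,843,827.20 − €3,217,600 = €5,626,227.20.
So DOL = total CM / EBIT = €8,843,827.20 / €5,626,227.20 = 1.5719.
Operating income changes by 1.5719 × +24.5% = +38.5%.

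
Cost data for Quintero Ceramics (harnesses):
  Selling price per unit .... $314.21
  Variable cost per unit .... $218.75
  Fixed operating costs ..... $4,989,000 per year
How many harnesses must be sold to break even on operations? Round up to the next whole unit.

Each unit contributes $314.21 − $218.75 = $95.46.
Units to break even: $4,989,000 ÷ $95.46 = 52,262.73, rounded up to 52,263.

52,263 harnesses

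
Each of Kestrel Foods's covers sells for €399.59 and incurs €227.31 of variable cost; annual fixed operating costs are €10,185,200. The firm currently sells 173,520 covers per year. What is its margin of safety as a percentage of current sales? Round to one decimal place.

65.9%

Contribution margin per unit = €399.59 − €227.31 = €172.28. Break-even units = €10,185,200 ÷ €172.28 = 59,120.04; break-even revenue = 59,120.04 × €399.59 = €23,623,775.64.
Actual sales revenue = 173,520 × €399.59 = €69,336,856.80.
Margin of safety = (€69,336,856.80 − €23,623,775.64) ÷ €69,336,856.80 = 65.9%.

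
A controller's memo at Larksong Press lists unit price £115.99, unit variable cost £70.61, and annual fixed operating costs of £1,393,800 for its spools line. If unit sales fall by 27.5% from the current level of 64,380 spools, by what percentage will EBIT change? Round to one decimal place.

Total contribution margin = 64,380 × £45.38 = £2,921,564.40.
Operating income = contribution − fixed costs = £2,921,564.40 − £1,393,800 = £1,527,764.40.
So DOL = total CM / EBIT = £2,921,564.40 / £1,527,764.40 = 1.9123.
So EBIT moves 1.9123 × (-27.5%) = -52.6%.

-52.6%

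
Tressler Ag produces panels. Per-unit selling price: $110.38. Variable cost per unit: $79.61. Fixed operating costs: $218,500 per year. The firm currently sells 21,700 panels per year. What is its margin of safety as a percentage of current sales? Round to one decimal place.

Unit CM = price − variable cost = $110.38 − $79.61 = $30.77. Break-even units = $218,500 ÷ $30.77 = 7,101.07; break-even revenue = 7,101.07 × $110.38 = $783,816.38.
Actual sales revenue = 21,700 × $110.38 = $2,395,246.00.
Margin of safety = ($2,395,246.00 − $783,816.38) ÷ $2,395,246.00 = 67.3%.

67.3%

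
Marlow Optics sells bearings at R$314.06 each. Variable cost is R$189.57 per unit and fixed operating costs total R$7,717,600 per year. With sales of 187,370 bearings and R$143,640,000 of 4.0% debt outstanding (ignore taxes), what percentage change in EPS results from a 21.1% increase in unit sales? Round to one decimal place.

+49.9%

Contribution at this volume is 187,370 × R$124.49 = R$23,325,691.30.
Subtracting fixed costs: EBIT = R$23,325,691.30 − R$7,717,600 = R$15,608,091.30.
Interest = R$5,745,600.00, so EBIT − I = R$9,862,491.30.
DCL = total CM / (EBIT − I) = R$23,325,691.30 / R$9,862,491.30 = 2.3651.
%ΔEPS = DCL × %ΔSales = 2.3651 × +21.1% = +49.9%.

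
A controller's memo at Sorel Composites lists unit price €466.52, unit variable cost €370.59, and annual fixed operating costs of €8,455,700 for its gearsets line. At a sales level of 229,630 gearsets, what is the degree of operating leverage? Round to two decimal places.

1.62

Contribution at this volume is 229,630 × €95.93 = €22,028,405.90.
Operating income = contribution − fixed costs = €22,028,405.90 − €8,455,700 = €13,572,705.90.
So DOL = total CM / EBIT = €22,028,405.90 / €13,572,705.90 = 1.6230.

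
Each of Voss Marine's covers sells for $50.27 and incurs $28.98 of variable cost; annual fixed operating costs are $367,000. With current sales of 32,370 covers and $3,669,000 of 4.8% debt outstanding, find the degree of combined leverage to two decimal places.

Total contribution margin = 32,370 × $21.29 = $689,157.30.
Subtracting fixed costs: EBIT = $689,157.30 − $367,000 = $322,157.30. Interest = $176,112.00.
DOL = $689,157.30 ÷ $322,157.30 = 2.1392; DFL = $322,157.30 ÷ $146,045.30 = 2.2059.
Combined leverage = 2.1392 × 2.2059 = 4.7189.

4.72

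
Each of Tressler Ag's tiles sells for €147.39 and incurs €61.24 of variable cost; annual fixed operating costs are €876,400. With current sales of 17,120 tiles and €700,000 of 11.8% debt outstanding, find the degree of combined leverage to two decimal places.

2.86

Total contribution margin = 17,120 × €86.15 = €1,474,888.00.
Subtracting fixed costs: EBIT = €1,474,888.00 − €876,400 = €598,488.00. Interest = €82,600.00, so EBIT − I = €515,888.00.
Degree of total leverage = total CM / (EBIT − interest) = €1,474,888.00 / €515,888.00 = 2.8589.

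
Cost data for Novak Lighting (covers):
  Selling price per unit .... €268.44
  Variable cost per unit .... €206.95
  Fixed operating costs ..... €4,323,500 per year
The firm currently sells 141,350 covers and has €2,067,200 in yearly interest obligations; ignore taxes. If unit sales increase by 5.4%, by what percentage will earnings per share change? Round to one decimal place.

+20.4%

Contribution at this volume is 141,350 × €61.49 = €8,691,611.50.
Operating income = contribution − fixed costs = €8,691,611.50 − €4,323,500 = €4,368,111.50.
After interest of €2,067,200.00, pre-tax earnings = €2,300,911.50.
DCL = total CM / (EBIT − I) = €8,691,611.50 / €2,300,911.50 = 3.7775.
%ΔEPS = DCL × %ΔSales = 3.7775 × +5.4% = +20.4%.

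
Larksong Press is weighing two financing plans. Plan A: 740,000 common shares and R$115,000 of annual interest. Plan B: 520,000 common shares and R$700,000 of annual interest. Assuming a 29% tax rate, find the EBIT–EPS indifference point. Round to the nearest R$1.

At indifference, (EBIT − 115,000)(1 − t)/740,000 = (EBIT − 700,000)(1 − t)/520,000.
The (1 − t) factor cancels: (EBIT − 115,000) × 520,000 = (EBIT − 700,000) × 740,000.
Solving, EBIT = (700,000·740,000 − 115,000·520,000) / (740,000 − 520,000) = 458,200,000,000 / 220,000 = 2,082,727.27.

R$2,082,727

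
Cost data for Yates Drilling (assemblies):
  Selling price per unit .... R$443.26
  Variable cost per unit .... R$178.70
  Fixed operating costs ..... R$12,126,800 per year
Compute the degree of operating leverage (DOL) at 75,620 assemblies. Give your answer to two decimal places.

2.54

At 75,620 units, contribution = 75,620 × R$264.56 = R$20,006,027.20.
Operating income = contribution − fixed costs = R$20,006,027.20 − R$12,126,800 = R$7,879,227.20.
DOL = contribution ÷ EBIT = R$20,006,027.20 ÷ R$7,879,227.20 = 2.5391.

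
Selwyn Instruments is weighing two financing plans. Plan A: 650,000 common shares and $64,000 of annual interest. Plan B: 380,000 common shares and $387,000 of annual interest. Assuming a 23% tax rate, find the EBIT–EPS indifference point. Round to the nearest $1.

Set EPS_A = EPS_B: (EBIT − $64,000)(1 − 0.23) ÷ 650,000 = (EBIT − $387,000)(1 − 0.23) ÷ 380,000.
Cancelling (1 − t) and cross-multiplying: 380,000·(EBIT − 64,000) = 650,000·(EBIT − 387,000).
Solving, EBIT = (387,000·650,000 − 64,000·380,000) / (650,000 − 380,000) = 227,230,000,000 / 270,000 = 841,592.59.

$841,593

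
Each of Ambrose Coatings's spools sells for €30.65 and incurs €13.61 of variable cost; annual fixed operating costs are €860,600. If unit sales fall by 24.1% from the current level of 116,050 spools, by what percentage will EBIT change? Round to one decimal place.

-42.7%

Contribution at this volume is 116,050 × €17.04 = €1,977,492.00.
EBIT = €1,977,492.00 − €860,600 = €1,116,892.00.
DOL = contribution ÷ EBIT = €1,977,492.00 ÷ €1,116,892.00 = 1.7705.
Operating income changes by 1.7705 × -24.1% = -42.7%.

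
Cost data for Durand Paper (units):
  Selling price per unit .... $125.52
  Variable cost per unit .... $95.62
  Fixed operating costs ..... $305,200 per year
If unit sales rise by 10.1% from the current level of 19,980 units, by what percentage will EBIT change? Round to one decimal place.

Contribution at this volume is 19,980 × $29.90 = $597,402.00.
Operating income = contribution − fixed costs = $597,402.00 − $305,200 = $292,202.00.
So DOL = total CM / EBIT = $597,402.00 / $292,202.00 = 2.0445.
Operating income changes by 2.0445 × +10.1% = +20.6%.

+20.6%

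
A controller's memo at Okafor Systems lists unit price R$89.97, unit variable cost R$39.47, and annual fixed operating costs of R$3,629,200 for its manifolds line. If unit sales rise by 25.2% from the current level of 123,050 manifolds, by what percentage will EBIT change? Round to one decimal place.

Total contribution margin = 123,050 × R$50.50 = R$6,214,025.00.
EBIT = R$6,214,025.00 − R$3,629,200 = R$2,584,825.00.
So DOL = total CM / EBIT = R$6,214,025.00 / R$2,584,825.00 = 2.4040.
%ΔEBIT = DOL × %ΔSales = 2.4040 × +25.2% = +60.6%.

+60.6%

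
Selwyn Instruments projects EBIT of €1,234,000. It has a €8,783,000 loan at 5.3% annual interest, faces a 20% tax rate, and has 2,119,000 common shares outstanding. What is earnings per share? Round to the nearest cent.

Interest = €465,499.00, so EBT = €1,234,000 − €465,499.00 = €768,501.00.
Net income = €768,501.00 × (1 − 0.20) = €614,800.80.
Per share: €614,800.80 / 2,119,000 shares = €0.29.

€0.29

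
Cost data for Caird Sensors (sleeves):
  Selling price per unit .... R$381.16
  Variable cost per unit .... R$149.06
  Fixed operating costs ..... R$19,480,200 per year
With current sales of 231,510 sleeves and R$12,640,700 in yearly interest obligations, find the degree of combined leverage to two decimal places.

2.49

Contribution at this volume is 231,510 × R$232.10 = R$53,733,471.00.
EBIT = R$53,733,471.00 − R$19,480,200 = R$34,253,271.00. Interest = R$12,640,700.00.
DOL = R$53,733,471.00 ÷ R$34,253,271.00 = 1.5687; DFL = R$34,253,271.00 ÷ R$21,612,571.00 = 1.5849.
DCL = DOL × DFL = 1.5687 × 1.5849 = 2.4862.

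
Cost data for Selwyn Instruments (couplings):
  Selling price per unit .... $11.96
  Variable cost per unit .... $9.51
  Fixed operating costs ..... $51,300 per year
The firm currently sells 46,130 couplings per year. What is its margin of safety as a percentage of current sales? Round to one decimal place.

54.6%

Unit CM = price − variable cost = $11.96 − $9.51 = $2.45. Break-even units = $51,300 ÷ $2.45 = 20,938.78; break-even revenue = 20,938.78 × $11.96 = $250,427.76.
Actual sales revenue = 46,130 × $11.96 = $551,714.80.
Margin of safety = ($551,714.80 − $250,427.76) ÷ $551,714.80 = 54.6%.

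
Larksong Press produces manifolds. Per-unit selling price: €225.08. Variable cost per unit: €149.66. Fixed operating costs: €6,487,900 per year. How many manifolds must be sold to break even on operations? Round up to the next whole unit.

86,024 manifolds

Unit CM = price − variable cost = €225.08 − €149.66 = €75.42.
Break-even Q = €6,487,900 / €75.42 = 86,023.60 → 86,024 manifolds.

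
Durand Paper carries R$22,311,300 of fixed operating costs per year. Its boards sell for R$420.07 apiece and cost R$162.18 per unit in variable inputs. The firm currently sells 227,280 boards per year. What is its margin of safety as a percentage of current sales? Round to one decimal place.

Each unit contributes R$420.07 − R$162.18 = R$257.89. Break-even units = R$22,311,300 ÷ R$257.89 = 86,514.79; break-even revenue = 86,514.79 × R$420.07 = R$36,342,269.15.
Current sales = 227,280 × R$420.07 = R$95,473,509.60.
Margin of safety = (R$95,473,509.60 − R$36,342,269.15) ÷ R$95,473,509.60 = 61.9%.

61.9%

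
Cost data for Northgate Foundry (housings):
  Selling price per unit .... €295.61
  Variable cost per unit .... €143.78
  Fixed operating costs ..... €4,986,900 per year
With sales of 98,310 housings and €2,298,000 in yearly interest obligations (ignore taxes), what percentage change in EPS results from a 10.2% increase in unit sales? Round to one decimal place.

Contribution at this volume is 98,310 × €151.83 = €14,926,407.30.
EBIT = €14,926,407.30 − €4,986,900 = €9,939,507.30.
Interest = €2,298,000.00, so EBIT − I = €7,641,507.30.
Degree of combined leverage = contribution ÷ (EBIT − I) = €14,926,407.30 ÷ €7,641,507.30 = 1.9533.
%ΔEPS = DCL × %ΔSales = 1.9533 × +10.2% = +19.9%.

+19.9%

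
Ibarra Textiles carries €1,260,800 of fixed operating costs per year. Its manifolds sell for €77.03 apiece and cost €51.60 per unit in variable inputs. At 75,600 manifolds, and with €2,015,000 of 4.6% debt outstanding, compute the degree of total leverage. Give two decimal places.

At 75,600 units, contribution = 75,600 × €25.43 = €1,922,508.00.
Subtracting fixed costs: EBIT = €1,922,508.00 − €1,260,800 = €661,708.00. Interest = €92,690.00, so EBIT − I = €569,018.00.
DCL = contribution ÷ (EBIT − I) = €1,922,508.00 ÷ €569,018.00 = 3.3786.

3.38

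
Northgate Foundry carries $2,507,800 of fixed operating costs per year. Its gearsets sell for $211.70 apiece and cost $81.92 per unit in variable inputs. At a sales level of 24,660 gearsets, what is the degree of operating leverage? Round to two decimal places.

Contribution at this volume is 24,660 × $129.78 = $3,200,374.80.
Operating income = contribution − fixed costs = $3,200,374.80 − $2,507,800 = $692,574.80.
Degree of operating leverage = $3,200,374.80 / $692,574.80 = 4.6210.

4.62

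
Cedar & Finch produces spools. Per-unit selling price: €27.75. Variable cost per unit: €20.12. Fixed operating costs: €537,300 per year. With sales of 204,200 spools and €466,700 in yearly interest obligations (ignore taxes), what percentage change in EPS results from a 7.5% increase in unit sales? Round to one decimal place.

Total contribution margin = 204,200 × €7.63 = €1,558,046.00.
Subtracting fixed costs: EBIT = €1,558,046.00 − €537,300 = €1,020,746.00.
Interest = €466,700.00, so EBIT − I = €554,046.00.
Degree of combined leverage = contribution ÷ (EBIT − I) = €1,558,046.00 ÷ €554,046.00 = 2.8121.
%ΔEPS = DCL × %ΔSales = 2.8121 × +7.5% = +21.1%.

+21.1%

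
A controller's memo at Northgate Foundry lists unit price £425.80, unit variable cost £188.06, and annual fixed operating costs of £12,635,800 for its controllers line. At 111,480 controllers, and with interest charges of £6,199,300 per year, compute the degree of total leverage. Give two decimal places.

3.46

Total contribution margin = 111,480 × £237.74 = £26,503,255.20.
Operating income = contribution − fixed costs = £26,503,255.20 − £12,635,800 = £13,867,455.20. Interest = £6,199,300.00, so EBIT − I = £7,668,155.20.
Degree of total leverage = total CM / (EBIT − interest) = £26,503,255.20 / £7,668,155.20 = 3.4563.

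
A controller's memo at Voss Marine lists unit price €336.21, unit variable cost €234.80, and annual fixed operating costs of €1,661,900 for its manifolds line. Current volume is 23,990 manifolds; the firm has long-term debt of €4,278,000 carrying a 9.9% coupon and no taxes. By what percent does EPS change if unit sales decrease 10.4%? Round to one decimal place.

-72.8%

Contribution at this volume is 23,990 × €101.41 = €2,432,825.90.
Subtracting fixed costs: EBIT = €2,432,825.90 − €1,661,900 = €770,925.90.
Interest = €423,522.00, so EBIT − I = €347,403.90.
DCL = total CM / (EBIT − I) = €2,432,825.90 / €347,403.90 = 7.0029.
%ΔEPS = DCL × %ΔSales = 7.0029 × -10.4% = -72.8%.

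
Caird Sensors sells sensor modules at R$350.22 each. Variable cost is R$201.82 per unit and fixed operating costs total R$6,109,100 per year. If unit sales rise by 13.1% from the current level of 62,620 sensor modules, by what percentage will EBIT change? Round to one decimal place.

Total contribution margin = 62,620 × R$148.40 = R$9,292,808.00.
Operating income = contribution − fixed costs = R$9,292,808.00 − R$6,109,100 = R$3,183,708.00.
DOL = contribution ÷ EBIT = R$9,292,808.00 ÷ R$3,183,708.00 = 2.9189.
Operating income changes by 2.9189 × +13.1% = +38.2%.

+38.2%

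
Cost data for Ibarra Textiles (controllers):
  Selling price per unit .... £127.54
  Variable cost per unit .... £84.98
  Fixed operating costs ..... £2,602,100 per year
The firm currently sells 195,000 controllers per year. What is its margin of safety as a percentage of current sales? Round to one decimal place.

Each unit contributes £127.54 − £84.98 = £42.56. Break-even units = £2,602,100 ÷ £42.56 = 61,139.57; break-even revenue = 61,139.57 × £127.54 = £7,797,740.46.
Actual sales revenue = 195,000 × £127.54 = £24,870,300.00.
Margin of safety = (£24,870,300.00 − £7,797,740.46) ÷ £24,870,300.00 = 68.6%.

68.6%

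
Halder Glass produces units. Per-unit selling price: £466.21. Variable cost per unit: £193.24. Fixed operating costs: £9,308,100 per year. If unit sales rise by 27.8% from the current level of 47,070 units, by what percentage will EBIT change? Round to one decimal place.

+100.9%

Total contribution margin = 47,070 × £272.97 = £12,848,697.90.
Subtracting fixed costs: EBIT = £12,848,697.90 − £9,308,100 = £3,540,597.90.
DOL = contribution ÷ EBIT = £12,848,697.90 ÷ £3,540,597.90 = 3.6290.
Operating income changes by 3.6290 × +27.8% = +100.9%.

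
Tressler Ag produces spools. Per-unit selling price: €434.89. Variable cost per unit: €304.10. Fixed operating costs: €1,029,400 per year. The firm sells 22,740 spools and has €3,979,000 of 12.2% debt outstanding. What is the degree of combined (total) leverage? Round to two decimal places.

Total contribution margin = 22,740 × €130.79 = €2,974,164.60.
Subtracting fixed costs: EBIT = €2,974,164.60 − €1,029,400 = €1,944,764.60. Interest = €485,438.00.
DOL = €2,974,164.60 ÷ €1,944,764.60 = 1.5293; DFL = €1,944,764.60 ÷ €1,459,326.60 = 1.3326.
DCL = DOL × DFL = 1.5293 × 1.3326 = 2.0379.

2.04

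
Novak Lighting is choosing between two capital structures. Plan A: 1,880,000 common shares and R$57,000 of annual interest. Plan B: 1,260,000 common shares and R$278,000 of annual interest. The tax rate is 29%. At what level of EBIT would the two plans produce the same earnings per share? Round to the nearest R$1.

Set EPS_A = EPS_B: (EBIT − R$57,000)(1 − 0.29) ÷ 1,880,000 = (EBIT − R$278,000)(1 − 0.29) ÷ 1,260,000.
The (1 − t) factor cancels: (EBIT − 57,000) × 1,260,000 = (EBIT − 278,000) × 1,880,000.
Solving, EBIT = (278,000·1,880,000 − 57,000·1,260,000) / (1,880,000 − 1,260,000) = 450,820,000,000 / 620,000 = 727,129.03.

R$727,129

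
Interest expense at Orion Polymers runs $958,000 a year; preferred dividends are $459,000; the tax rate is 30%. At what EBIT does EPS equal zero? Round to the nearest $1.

Preferred dividends are paid after tax, so their pre-tax equivalent is $459,000 ÷ (1 − 0.30) = $655,714.29.
EPS = 0 when EBIT covers interest plus the pre-tax preferred burden: $958,000 + $655,714.29 = $1,613,714.29.

$1,613,714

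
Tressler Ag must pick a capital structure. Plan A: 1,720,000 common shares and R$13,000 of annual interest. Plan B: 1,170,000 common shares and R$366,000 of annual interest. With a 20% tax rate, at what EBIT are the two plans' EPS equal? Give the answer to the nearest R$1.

R$1,116,927

Set EPS_A = EPS_B: (EBIT − R$13,000)(1 − 0.20) ÷ 1,720,000 = (EBIT − R$366,000)(1 − 0.20) ÷ 1,170,000.
The (1 − t) factor cancels: (EBIT − 13,000) × 1,170,000 = (EBIT − 366,000) × 1,720,000.
Solving, EBIT = (366,000·1,720,000 − 13,000·1,170,000) / (1,720,000 − 1,170,000) = 614,310,000,000 / 550,000 = 1,116,927.27.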